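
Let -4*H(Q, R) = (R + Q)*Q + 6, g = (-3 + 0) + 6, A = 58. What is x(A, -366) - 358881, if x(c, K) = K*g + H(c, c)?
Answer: -723325/2 ≈ -3.6166e+5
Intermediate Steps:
g = 3 (g = -3 + 6 = 3)
H(Q, R) = -3/2 - Q*(Q + R)/4 (H(Q, R) = -((R + Q)*Q + 6)/4 = -((Q + R)*Q + 6)/4 = -(Q*(Q + R) + 6)/4 = -(6 + Q*(Q + R))/4 = -3/2 - Q*(Q + R)/4)
x(c, K) = -3/2 + 3*K - c²/2 (x(c, K) = K*3 + (-3/2 - c²/4 - c*c/4) = 3*K + (-3/2 - c²/4 - c²/4) = 3*K + (-3/2 - c²/2) = -3/2 + 3*K - c²/2)
x(A, -366) - 358881 = (-3/2 + 3*(-366) - ½*58²) - 358881 = (-3/2 - 1098 - ½*3364) - 358881 = (-3/2 - 1098 - 1682) - 358881 = -5563/2 - 358881 = -723325/2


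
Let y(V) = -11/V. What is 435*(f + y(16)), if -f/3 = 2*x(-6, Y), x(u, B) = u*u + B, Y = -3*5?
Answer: -881745/16 ≈ -55109.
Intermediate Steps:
Y = -15
x(u, B) = B + u² (x(u, B) = u² + B = B + u²)
f = -126 (f = -6*(-15 + (-6)²) = -6*(-15 + 36) = -6*21 = -3*42 = -126)
435*(f + y(16)) = 435*(-126 - 11/16) = 435*(-2027/16) = -881745/16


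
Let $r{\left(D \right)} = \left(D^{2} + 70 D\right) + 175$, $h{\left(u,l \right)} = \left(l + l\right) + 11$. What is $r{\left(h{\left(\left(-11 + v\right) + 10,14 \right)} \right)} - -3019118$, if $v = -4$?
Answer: $3023544$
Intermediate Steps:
$h{\left(u,l \right)} = 11 + 2 l$ ($h{\left(u,l \right)} = 2 l + 11 = 11 + 2 l$)
$r{\left(D \right)} = 175 + D^{2} + 70 D$
$r{\left(h{\left(\left(-11 + v\right) + 10,14 \right)} \right)} - -3019118 = \left(175 + \left(11 + 2 \cdot 14\right)^{2} + 70 \left(11 + 2 \cdot 14\right)\right) - -3019118 = \left(175 + \left(11 + 28\right)^{2} + 70 \left(11 + 28\right)\right) + 3019118 = \left(175 + 39^{2} + 70 \cdot 39\right) + 3019118 = \left(175 + 1521 + 2730\right) + 3019118 = 4426 + 3019118 = 3023544$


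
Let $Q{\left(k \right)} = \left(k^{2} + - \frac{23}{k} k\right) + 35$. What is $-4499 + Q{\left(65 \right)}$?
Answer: $-262$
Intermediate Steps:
$Q{\left(k \right)} = 12 + k^{2}$ ($Q{\left(k \right)} = \left(k^{2} - 23\right) + 35 = \left(-23 + k^{2}\right) + 35 = 12 + k^{2}$)
$-4499 + Q{\left(65 \right)} = -4499 + \left(12 + 65^{2}\right) = -4499 + \left(12 + 4225\right) = -4499 + 4237 = -262$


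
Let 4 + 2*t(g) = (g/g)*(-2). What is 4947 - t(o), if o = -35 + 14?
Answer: 4950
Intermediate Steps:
o = -21
t(g) = -3 (t(g) = -2 + ((g/g)*(-2))/2 = -2 + (1*(-2))/2 = -2 + (½)*(-2) = -2 - 1 = -3)
4947 - t(o) = 4947 - 1*(-3) = 4947 + 3 = 4950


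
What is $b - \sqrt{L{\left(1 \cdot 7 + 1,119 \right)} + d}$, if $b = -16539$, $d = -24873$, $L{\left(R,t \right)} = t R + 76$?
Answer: $-16539 - i \sqrt{23845} \approx -16539.0 - 154.42 i$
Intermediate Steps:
$L{\left(R,t \right)} = 76 + R t$ ($L{\left(R,t \right)} = R t + 76 = 76 + R t$)
$b - \sqrt{L{\left(1 \cdot 7 + 1,119 \right)} + d} = -16539 - \sqrt{\left(76 + \left(1 \cdot 7 + 1\right) 119\right) - 24873} = -16539 - \sqrt{\left(76 + \left(7 + 1\right) 119\right) - 24873} = -16539 - \sqrt{\left(76 + 8 \cdot 119\right) - 24873} = -16539 - \sqrt{\left(76 + 952\right) - 24873} = -16539 - \sqrt{1028 - 24873} = -16539 - \sqrt{-23845} = -16539 - i \sqrt{23845}$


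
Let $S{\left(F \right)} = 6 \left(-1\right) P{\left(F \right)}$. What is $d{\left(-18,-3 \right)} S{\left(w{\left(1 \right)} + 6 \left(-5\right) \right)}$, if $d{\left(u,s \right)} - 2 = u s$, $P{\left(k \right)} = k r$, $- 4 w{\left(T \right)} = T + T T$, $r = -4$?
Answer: $-40992$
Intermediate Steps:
$w{\left(T \right)} = - \frac{T}{4} - \frac{T^{2}}{4}$ ($w{\left(T \right)} = - \frac{T + T T}{4} = - \frac{T + T^{2}}{4} = - \frac{T}{4} - \frac{T^{2}}{4}$)
$P{\left(k \right)} = - 4 k$ ($P{\left(k \right)} = k \left(-4\right) = - 4 k$)
$d{\left(u,s \right)} = 2 + s u$ ($d{\left(u,s \right)} = 2 + u s = 2 + s u$)
$S{\left(F \right)} = 24 F$ ($S{\left(F \right)} = 6 \left(-1\right) \left(- 4 F\right) = - 6 \left(- 4 F\right) = 24 F$)
$d{\left(-18,-3 \right)} S{\left(w{\left(1 \right)} + 6 \left(-5\right) \right)} = \left(2 - -54\right) 24 \left(\left(- \frac{1}{4}\right) 1 \left(1 + 1\right) + 6 \left(-5\right)\right) = \left(2 + 54\right) 24 \left(\left(- \frac{1}{4}\right) 1 \cdot 2 - 30\right) = 56 \cdot 24 \left(- \frac{1}{2} - 30\right) = 56 \cdot 24 \left(- \frac{61}{2}\right) = 56 \left(-732\right) = -40992$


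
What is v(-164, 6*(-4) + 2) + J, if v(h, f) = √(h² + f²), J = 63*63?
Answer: 3969 + 74*√5 ≈ 4134.5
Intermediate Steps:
J = 3969
v(h, f) = √(f² + h²)
v(-164, 6*(-4) + 2) + J = √((6*(-4) + 2)² + (-164)²) + 3969 = √((-24 + 2)² + 26896) + 3969 = √((-22)² + 26896) + 3969 = √(484 + 26896) + 3969 = √27380 + 3969 = 74*√5 + 3969 = 3969 + 74*√5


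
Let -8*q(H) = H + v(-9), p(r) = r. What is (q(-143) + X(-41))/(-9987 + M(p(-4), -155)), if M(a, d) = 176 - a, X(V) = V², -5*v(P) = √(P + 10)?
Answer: -809/4670 ≈ -0.17323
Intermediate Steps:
v(P) = -√(10 + P)/5 (v(P) = -√(P + 10)/5 = -√(10 + P)/5)
q(H) = 1/40 - H/8 (q(H) = -(H - √(10 - 9)/5)/8 = -(H - √1/5)/8 = -(H - ⅕*1)/8 = -(H - ⅕)/8 = -(-⅕ + H)/8 = 1/40 - H/8)
(q(-143) + X(-41))/(-9987 + M(p(-4), -155)) = ((1/40 - ⅛*(-143)) + (-41)²)/(-9987 + (176 - 1*(-4))) = ((1/40 + 143/8) + 1681)/(-9987 + (176 + 4)) = (179/10 + 1681)/(-9987 + 180) = (16989/10)/(-9807) = (16989/10)*(-1/9807) = -809/4670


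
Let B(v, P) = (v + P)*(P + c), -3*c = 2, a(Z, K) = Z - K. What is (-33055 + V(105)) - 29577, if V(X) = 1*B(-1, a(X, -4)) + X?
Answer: -50827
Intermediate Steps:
c = -⅔ (c = -⅓*2 = -⅔ ≈ -0.66667)
B(v, P) = (-⅔ + P)*(P + v) (B(v, P) = (v + P)*(P - ⅔) = (P + v)*(-⅔ + P) = (-⅔ + P)*(P + v))
V(X) = -6 + (4 + X)² - 2*X/3 (V(X) = 1*((X - 1*(-4))² - 2*(X - 1*(-4))/3 - ⅔*(-1) + (X - 1*(-4))*(-1)) + X = 1*((X + 4)² - 2*(X + 4)/3 + ⅔ + (X + 4)*(-1)) + X = 1*((4 + X)² - 2*(4 + X)/3 + ⅔ + (4 + X)*(-1)) + X = 1*((4 + X)² + (-8/3 - 2*X/3) + ⅔ + (-4 - X)) + X = 1*(-6 + (4 + X)² - 5*X/3) + X = (-6 + (4 + X)² - 5*X/3) + X = -6 + (4 + X)² - 2*X/3)
(-33055 + V(105)) - 29577 = (-33055 + (10 + 105² + (22/3)*105)) - 29577 = (-33055 + (10 + 11025 + 770)) - 29577 = (-33055 + 11805) - 29577 = -21250 - 29577 = -50827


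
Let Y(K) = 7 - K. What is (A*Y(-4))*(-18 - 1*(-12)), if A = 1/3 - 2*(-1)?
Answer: -154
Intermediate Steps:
A = 7/3 (A = 1*(1/3) + 2 = 1/3 + 2 = 7/3 ≈ 2.3333)
(A*Y(-4))*(-18 - 1*(-12)) = (7*(7 - 1*(-4))/3)*(-18 - 1*(-12)) = (7*(7 + 4)/3)*(-18 + 12) = ((7/3)*11)*(-6) = (77/3)*(-6) = -154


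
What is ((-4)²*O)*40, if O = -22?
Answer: -14080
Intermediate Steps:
((-4)²*O)*40 = ((-4)²*(-22))*40 = (16*(-22))*40 = -352*40 = -14080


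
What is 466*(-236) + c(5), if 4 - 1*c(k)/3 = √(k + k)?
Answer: -109964 - 3*√10 ≈ -1.0997e+5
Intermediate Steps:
c(k) = 12 - 3*√2*√k (c(k) = 12 - 3*√(k + k) = 12 - 3*√2*√k)
466*(-236) + c(5) = 466*(-236) + (12 - 3*√2*√5) = -109976 + (12 - 3*√10) = -109964 - 3*√10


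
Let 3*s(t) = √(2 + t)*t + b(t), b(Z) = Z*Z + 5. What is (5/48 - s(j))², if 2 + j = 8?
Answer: 55281/256 + 217*√2/2 ≈ 369.38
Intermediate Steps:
j = 6 (j = -2 + 8 = 6)
b(Z) = 5 + Z² (b(Z) = Z² + 5 = 5 + Z²)
s(t) = 5/3 + t²/3 + t*√(2 + t)/3 (s(t) = (√(2 + t)*t + (5 + t²))/3 = (t*√(2 + t) + (5 + t²))/3 = (5 + t² + t*√(2 + t))/3 = 5/3 + t²/3 + t*√(2 + t)/3)
(5/48 - s(j))² = (5/48 - (5/3 + (⅓)*6² + (⅓)*6*√(2 + 6)))² = (5*(1/48) - (5/3 + (⅓)*36 + (⅓)*6*√8))² = (5/48 - (5/3 + 12 + (⅓)*6*(2*√2)))² = (5/48 - (5/3 + 12 + 4*√2))² = (5/48 - (41/3 + 4*√2))² = (5/48 + (-41/3 - 4*√2))² = (-217/16 - 4*√2)²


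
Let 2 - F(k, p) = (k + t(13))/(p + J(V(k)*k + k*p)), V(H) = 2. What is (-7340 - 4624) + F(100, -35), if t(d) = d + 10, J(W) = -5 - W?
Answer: -38996243/3260 ≈ -11962.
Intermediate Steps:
t(d) = 10 + d
F(k, p) = 2 - (23 + k)/(-5 + p - 2*k - k*p) (F(k, p) = 2 - (k + (10 + 13))/(p + (-5 - (2*k + k*p))) = 2 - (k + 23)/(p + (-5 + (-2*k - k*p))) = 2 - (23 + k)/(p + (-5 - 2*k - k*p)) = 2 - (23 + k)/(-5 + p - 2*k - k*p))
(-7340 - 4624) + F(100, -35) = (-7340 - 4624) + (33 + 100 - 2*(-35) + 2*100*(2 - 35))/(5 - 1*(-35) + 100*(2 - 35)) = -11964 + (33 + 100 + 70 + 2*100*(-33))/(5 + 35 + 100*(-33)) = -11964 + (33 + 100 + 70 - 6600)/(5 + 35 - 3300) = -11964 - 6397/(-3260) = -11964 - 1/3260*(-6397) = -11964 + 6397/3260 = -38996243/3260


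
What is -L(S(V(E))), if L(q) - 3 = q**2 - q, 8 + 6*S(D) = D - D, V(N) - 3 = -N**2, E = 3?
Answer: -55/9 ≈ -6.1111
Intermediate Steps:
V(N) = 3 - N**2
S(D) = -4/3 (S(D) = -4/3 + (D - D)/6 = -4/3 + (1/6)*0 = -4/3 + 0 = -4/3)
L(q) = 3 + q**2 - q (L(q) = 3 + (q**2 - q) = 3 + q**2 - q)
-L(S(V(E))) = -(3 + (-4/3)**2 - 1*(-4/3)) = -(3 + 16/9 + 4/3) = -1*55/9 = -55/9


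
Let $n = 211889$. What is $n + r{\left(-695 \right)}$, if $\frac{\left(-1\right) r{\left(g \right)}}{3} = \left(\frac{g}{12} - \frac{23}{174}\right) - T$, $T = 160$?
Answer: $\frac{24655005}{116} \approx 2.1254 \cdot 10^{5}$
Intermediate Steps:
$r{\left(g \right)} = \frac{27863}{58} - \frac{g}{4}$ ($r{\left(g \right)} = - 3 \left(\left(\frac{g}{12} - \frac{23}{174}\right) - 160\right) = - 3 \left(\left(- \frac{23}{174} + \frac{g}{12}\right) - 160\right) = - 3 \left(- \frac{27863}{174} + \frac{g}{12}\right) = \frac{27863}{58} - \frac{g}{4}$)
$n + r{\left(-695 \right)} = 211889 + \left(\frac{27863}{58} - - \frac{695}{4}\right) = 211889 + \left(\frac{27863}{58} + \frac{695}{4}\right) = 211889 + \frac{75881}{116} = \frac{24655005}{116}$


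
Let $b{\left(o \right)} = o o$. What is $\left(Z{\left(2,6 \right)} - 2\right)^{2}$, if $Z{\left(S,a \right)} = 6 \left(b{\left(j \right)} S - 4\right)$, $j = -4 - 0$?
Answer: $27556$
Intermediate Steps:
$j = -4$ ($j = -4 + 0 = -4$)
$b{\left(o \right)} = o^{2}$
$Z{\left(S,a \right)} = -24 + 96 S$ ($Z{\left(S,a \right)} = 6 \left(\left(-4\right)^{2} S - 4\right) = 6 \left(16 S - 4\right) = 6 \left(-4 + 16 S\right) = -24 + 96 S$)
$\left(Z{\left(2,6 \right)} - 2\right)^{2} = \left(\left(-24 + 96 \cdot 2\right) - 2\right)^{2} = \left(\left(-24 + 192\right) - 2\right)^{2} = \left(168 - 2\right)^{2} = 166^{2} = 27556$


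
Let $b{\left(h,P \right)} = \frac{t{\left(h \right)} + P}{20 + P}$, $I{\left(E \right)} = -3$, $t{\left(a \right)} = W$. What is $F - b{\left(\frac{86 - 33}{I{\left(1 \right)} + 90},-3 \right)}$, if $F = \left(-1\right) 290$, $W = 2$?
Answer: $- \frac{4929}{17} \approx -289.94$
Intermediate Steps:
$t{\left(a \right)} = 2$
$F = -290$
$b{\left(h,P \right)} = \frac{2 + P}{20 + P}$
$F - b{\left(\frac{86 - 33}{I{\left(1 \right)} + 90},-3 \right)} = -290 - \frac{2 - 3}{20 - 3} = -290 - \frac{1}{17} \left(-1\right) = -290 - - \frac{1}{17} = -290 + \frac{1}{17} = - \frac{4929}{17}$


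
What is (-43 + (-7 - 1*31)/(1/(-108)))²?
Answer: 16491721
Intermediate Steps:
(-43 + (-7 - 1*31)/(1/(-108)))² = (-43 + (-7 - 31)/(-1/108))² = (-43 - 38*(-108))² = (-43 + 4104)² = 4061² = 16491721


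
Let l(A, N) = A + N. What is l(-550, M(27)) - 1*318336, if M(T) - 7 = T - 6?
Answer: -318858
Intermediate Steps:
M(T) = 1 + T (M(T) = 7 + (T - 6) = 7 + (-6 + T) = 1 + T)
l(-550, M(27)) - 1*318336 = (-550 + (1 + 27)) - 1*318336 = (-550 + 28) - 318336 = -522 - 318336 = -318858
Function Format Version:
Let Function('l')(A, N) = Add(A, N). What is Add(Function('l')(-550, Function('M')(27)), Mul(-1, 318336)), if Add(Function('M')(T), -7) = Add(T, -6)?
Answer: -318858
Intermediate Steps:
Function('M')(T) = Add(1, T) (Function('M')(T) = Add(7, Add(T, -6)) = Add(7, Add(-6, T)) = Add(1, T))
Add(Function('l')(-550, Function('M')(27)), Mul(-1, 318336)) = Add(Add(-550, Add(1, 27)), Mul(-1, 318336)) = Add(Add(-550, 28), -318336) = Add(-522, -318336) = -318858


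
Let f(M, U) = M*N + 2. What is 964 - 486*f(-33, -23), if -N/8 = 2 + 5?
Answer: -898136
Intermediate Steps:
N = -56 (N = -8*(2 + 5) = -8*7 = -56)
f(M, U) = 2 - 56*M (f(M, U) = M*(-56) + 2 = -56*M + 2 = 2 - 56*M)
964 - 486*f(-33, -23) = 964 - 486*(2 - 56*(-33)) = 964 - 486*(2 + 1848) = 964 - 486*1850 = 964 - 899100 = -898136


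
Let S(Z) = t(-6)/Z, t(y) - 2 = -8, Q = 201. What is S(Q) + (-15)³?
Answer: -226127/67 ≈ -3375.0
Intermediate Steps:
t(y) = -6 (t(y) = 2 - 8 = -6)
S(Z) = -6/Z
S(Q) + (-15)³ = -6/201 + (-15)³ = -6*1/201 - 3375 = -2/67 - 3375 = -226127/67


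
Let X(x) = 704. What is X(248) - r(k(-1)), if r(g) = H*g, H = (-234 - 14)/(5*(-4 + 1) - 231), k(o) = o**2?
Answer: 86468/123 ≈ 702.99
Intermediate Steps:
H = 124/123 (H = -248/(5*(-3) - 231) = -248/(-15 - 231) = -248/(-246) = -248*(-1/246) = 124/123 ≈ 1.0081)
r(g) = 124*g/123
X(248) - r(k(-1)) = 704 - 124*(-1)**2/123 = 704 - 124/123 = 86468/123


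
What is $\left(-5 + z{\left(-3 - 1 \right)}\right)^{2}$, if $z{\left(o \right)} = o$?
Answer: $81$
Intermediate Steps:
$\left(-5 + z{\left(-3 - 1 \right)}\right)^{2} = \left(-5 - 4\right)^{2} = \left(-9\right)^{2} = 81$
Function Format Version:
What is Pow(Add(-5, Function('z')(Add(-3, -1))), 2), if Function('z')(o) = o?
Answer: 81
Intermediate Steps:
Pow(Add(-5, Function('z')(Add(-3, -1))), 2) = Pow(Add(-5, Add(-3, -1)), 2) = Pow(Add(-5, -4), 2) = Pow(-9, 2) = 81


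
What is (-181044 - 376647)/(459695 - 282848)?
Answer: -185897/58949 ≈ -3.1535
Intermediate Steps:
(-181044 - 376647)/(459695 - 282848) = -557691/176847 = -557691*1/176847 = -185897/58949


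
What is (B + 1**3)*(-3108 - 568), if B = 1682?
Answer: -6186708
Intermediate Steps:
(B + 1**3)*(-3108 - 568) = (1682 + 1**3)*(-3108 - 568) = (1682 + 1)*(-3676) = 1683*(-3676) = -6186708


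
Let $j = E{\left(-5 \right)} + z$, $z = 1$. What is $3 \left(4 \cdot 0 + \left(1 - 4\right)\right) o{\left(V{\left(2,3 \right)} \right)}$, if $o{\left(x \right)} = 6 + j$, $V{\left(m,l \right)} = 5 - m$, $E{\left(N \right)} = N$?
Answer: $-18$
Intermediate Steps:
$j = -4$ ($j = -5 + 1 = -4$)
$o{\left(x \right)} = 2$ ($o{\left(x \right)} = 6 - 4 = 2$)
$3 \left(4 \cdot 0 + \left(1 - 4\right)\right) o{\left(V{\left(2,3 \right)} \right)} = 3 \left(4 \cdot 0 + \left(1 - 4\right)\right) 2 = 3 \left(0 - 3\right) 2 = 3 \left(-3\right) 2 = \left(-9\right) 2 = -18$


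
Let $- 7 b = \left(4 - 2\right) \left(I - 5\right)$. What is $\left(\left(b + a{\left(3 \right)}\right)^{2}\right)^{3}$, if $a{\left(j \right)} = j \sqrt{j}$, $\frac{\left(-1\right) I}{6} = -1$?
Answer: $\frac{2421022591}{117649} - \frac{63647460 \sqrt{3}}{16807} \approx 14019.0$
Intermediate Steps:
$I = 6$ ($I = \left(-6\right) \left(-1\right) = 6$)
$a{\left(j \right)} = j^{\frac{3}{2}}$
$b = - \frac{2}{7}$ ($b = - \frac{\left(4 - 2\right) \left(6 - 5\right)}{7} = - \frac{2 \cdot 1}{7} = \left(- \frac{1}{7}\right) 2 = - \frac{2}{7} \approx -0.28571$)
$\left(\left(b + a{\left(3 \right)}\right)^{2}\right)^{3} = \left(\left(- \frac{2}{7} + 3^{\frac{3}{2}}\right)^{2}\right)^{3} = \left(\left(- \frac{2}{7} + 3 \sqrt{3}\right)^{2}\right)^{3} = \left(- \frac{2}{7} + 3 \sqrt{3}\right)^{6}$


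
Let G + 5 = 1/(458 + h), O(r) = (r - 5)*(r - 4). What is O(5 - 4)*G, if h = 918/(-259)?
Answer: -1764783/29426 ≈ -59.974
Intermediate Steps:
h = -918/259 (h = 918*(-1/259) = -918/259 ≈ -3.5444)
O(r) = (-5 + r)*(-4 + r)
G = -588261/117704 (G = -5 + 1/(458 - 918/259) = -5 + 1/(117704/259) = -5 + 259/117704 = -588261/117704 ≈ -4.9978)
O(5 - 4)*G = (20 + (5 - 4)² - 9*(5 - 4))*(-588261/117704) = (20 + 1² - 9*1)*(-588261/117704) = (20 + 1 - 9)*(-588261/117704) = 12*(-588261/117704) = -1764783/29426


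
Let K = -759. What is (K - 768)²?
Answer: 2331729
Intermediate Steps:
(K - 768)² = (-759 - 768)² = (-1527)² = 2331729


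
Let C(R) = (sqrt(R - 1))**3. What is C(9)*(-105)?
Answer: -1680*sqrt(2) ≈ -2375.9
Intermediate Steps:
C(R) = (-1 + R)**(3/2) (C(R) = (sqrt(-1 + R))**3 = (-1 + R)**(3/2))
C(9)*(-105) = (-1 + 9)**(3/2)*(-105) = 8**(3/2)*(-105) = (16*sqrt(2))*(-105) = -1680*sqrt(2)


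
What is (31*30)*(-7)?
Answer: -6510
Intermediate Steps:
(31*30)*(-7) = 930*(-7) = -6510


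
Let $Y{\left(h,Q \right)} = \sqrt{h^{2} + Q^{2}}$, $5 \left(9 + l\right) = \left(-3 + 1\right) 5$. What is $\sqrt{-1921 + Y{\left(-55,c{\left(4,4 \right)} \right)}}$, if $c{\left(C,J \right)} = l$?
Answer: $\sqrt{-1921 + 11 \sqrt{26}} \approx 43.185 i$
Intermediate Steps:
$l = -11$ ($l = -9 + \frac{\left(-3 + 1\right) 5}{5} = -9 + \frac{\left(-2\right) 5}{5} = -9 + \frac{1}{5} \left(-10\right) = -9 - 2 = -11$)
$c{\left(C,J \right)} = -11$
$Y{\left(h,Q \right)} = \sqrt{Q^{2} + h^{2}}$
$\sqrt{-1921 + Y{\left(-55,c{\left(4,4 \right)} \right)}} = \sqrt{-1921 + \sqrt{\left(-11\right)^{2} + \left(-55\right)^{2}}} = \sqrt{-1921 + \sqrt{121 + 3025}} = \sqrt{-1921 + \sqrt{3146}} = \sqrt{-1921 + 11 \sqrt{26}}$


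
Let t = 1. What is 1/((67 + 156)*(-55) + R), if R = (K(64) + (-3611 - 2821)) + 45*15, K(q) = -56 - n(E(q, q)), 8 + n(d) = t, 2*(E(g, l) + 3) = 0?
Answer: -1/18071 ≈ -5.5337e-5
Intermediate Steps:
E(g, l) = -3 (E(g, l) = -3 + (½)*0 = -3 + 0 = -3)
n(d) = -7 (n(d) = -8 + 1 = -7)
K(q) = -49 (K(q) = -56 - 1*(-7) = -56 + 7 = -49)
R = -5806 (R = (-49 + (-3611 - 2821)) + 45*15 = (-49 - 6432) + 675 = -6481 + 675 = -5806)
1/((67 + 156)*(-55) + R) = 1/((67 + 156)*(-55) - 5806) = 1/(223*(-55) - 5806) = 1/(-12265 - 5806) = 1/(-18071) = -1/18071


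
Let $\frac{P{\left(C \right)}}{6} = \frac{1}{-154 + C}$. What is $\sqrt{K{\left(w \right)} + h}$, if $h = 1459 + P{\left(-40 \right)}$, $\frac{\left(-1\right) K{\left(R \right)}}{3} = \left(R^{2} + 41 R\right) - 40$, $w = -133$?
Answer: $\frac{2 i \sqrt{82632263}}{97} \approx 187.43 i$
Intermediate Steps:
$P{\left(C \right)} = \frac{6}{-154 + C}$
$K{\left(R \right)} = 120 - 123 R - 3 R^{2}$ ($K{\left(R \right)} = - 3 \left(\left(R^{2} + 41 R\right) - 40\right) = - 3 \left(-40 + R^{2} + 41 R\right) = 120 - 123 R - 3 R^{2}$)
$h = \frac{141520}{97}$ ($h = 1459 + \frac{6}{-154 - 40} = 1459 + \frac{6}{-194} = 1459 + 6 \left(- \frac{1}{194}\right) = 1459 - \frac{3}{97} = \frac{141520}{97} \approx 1459.0$)
$\sqrt{K{\left(w \right)} + h} = \sqrt{\left(120 - -16359 - 3 \left(-133\right)^{2}\right) + \frac{141520}{97}} = \sqrt{\left(120 + 16359 - 53067\right) + \frac{141520}{97}} = \sqrt{-36588 + \frac{141520}{97}} = \sqrt{- \frac{3407516}{97}} = \frac{2 i \sqrt{82632263}}{97}$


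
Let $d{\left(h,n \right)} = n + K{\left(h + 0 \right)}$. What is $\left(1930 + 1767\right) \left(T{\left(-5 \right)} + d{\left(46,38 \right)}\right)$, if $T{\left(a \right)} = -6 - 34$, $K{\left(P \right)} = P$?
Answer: $162668$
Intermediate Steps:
$d{\left(h,n \right)} = h + n$ ($d{\left(h,n \right)} = n + \left(h + 0\right) = n + h = h + n$)
$T{\left(a \right)} = -40$
$\left(1930 + 1767\right) \left(T{\left(-5 \right)} + d{\left(46,38 \right)}\right) = \left(1930 + 1767\right) \left(-40 + \left(46 + 38\right)\right) = 3697 \left(-40 + 84\right) = 3697 \cdot 44 = 162668$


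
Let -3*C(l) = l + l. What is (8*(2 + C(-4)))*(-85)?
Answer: -9520/3 ≈ -3173.3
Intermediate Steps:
C(l) = -2*l/3 (C(l) = -(l + l)/3 = -2*l/3)
(8*(2 + C(-4)))*(-85) = (8*(2 - ⅔*(-4)))*(-85) = (8*(2 + 8/3))*(-85) = (8*(14/3))*(-85) = (112/3)*(-85) = -9520/3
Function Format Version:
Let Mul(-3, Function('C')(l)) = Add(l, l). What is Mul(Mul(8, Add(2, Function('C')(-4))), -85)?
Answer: Rational(-9520, 3) ≈ -3173.3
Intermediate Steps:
Function('C')(l) = Mul(Rational(-2, 3), l) (Function('C')(l) = Mul(Rational(-1, 3), Add(l, l)) = Mul(Rational(-1, 3), Mul(2, l)) = Mul(Rational(-2, 3), l))
Mul(Mul(8, Add(2, Function('C')(-4))), -85) = Mul(Mul(8, Add(2, Mul(Rational(-2, 3), -4))), -85) = Mul(Mul(8, Add(2, Rational(8, 3))), -85) = Mul(Mul(8, Rational(14, 3)), -85) = Mul(Rational(112, 3), -85) = Rational(-9520, 3)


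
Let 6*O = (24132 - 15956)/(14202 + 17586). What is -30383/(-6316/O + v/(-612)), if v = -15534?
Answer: 527874242/2559414859 ≈ 0.20625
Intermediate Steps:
O = 1022/23841 (O = ((24132 - 15956)/(14202 + 17586))/6 = (8176/31788)/6 = (8176*(1/31788))/6 = (1/6)*(2044/7947) = 1022/23841 ≈ 0.042867)
-30383/(-6316/O + v/(-612)) = -30383/(-6316/1022/23841 - 15534/(-612)) = -30383/(-6316*23841/1022 - 15534*(-1/612)) = -30383/(-75289878/511 + 863/34) = -30383/(-2559414859/17374) = -30383*(-17374/2559414859) = 527874242/2559414859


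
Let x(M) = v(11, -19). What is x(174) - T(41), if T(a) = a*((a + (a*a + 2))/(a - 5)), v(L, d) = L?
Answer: -17572/9 ≈ -1952.4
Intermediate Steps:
x(M) = 11
T(a) = a*(2 + a + a**2)/(-5 + a) (T(a) = a*((a + (a**2 + 2))/(-5 + a)) = a*((a + (2 + a**2))/(-5 + a)) = a*((2 + a + a**2)/(-5 + a)) = a*(2 + a + a**2)/(-5 + a))
x(174) - T(41) = 11 - 41*(2 + 41 + 41**2)/(-5 + 41) = 11 - 41*(2 + 41 + 1681)/36 = 11 - 41*1724/36 = 11 - 1*17671/9 = 11 - 17671/9 = -17572/9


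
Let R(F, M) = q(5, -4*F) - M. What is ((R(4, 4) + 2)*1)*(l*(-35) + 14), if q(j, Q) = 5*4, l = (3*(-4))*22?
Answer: 166572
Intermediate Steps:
l = -264 (l = -12*22 = -264)
q(j, Q) = 20
R(F, M) = 20 - M
((R(4, 4) + 2)*1)*(l*(-35) + 14) = (((20 - 1*4) + 2)*1)*(-264*(-35) + 14) = (((20 - 4) + 2)*1)*(9240 + 14) = ((16 + 2)*1)*9254 = (18*1)*9254 = 18*9254 = 166572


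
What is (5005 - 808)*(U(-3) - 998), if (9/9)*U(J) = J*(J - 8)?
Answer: -4050105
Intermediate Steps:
U(J) = J*(-8 + J) (U(J) = J*(J - 8) = J*(-8 + J))
(5005 - 808)*(U(-3) - 998) = (5005 - 808)*(-3*(-8 - 3) - 998) = 4197*(-3*(-11) - 998) = 4197*(33 - 998) = 4197*(-965) = -4050105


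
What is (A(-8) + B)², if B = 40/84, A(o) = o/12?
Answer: 16/441 ≈ 0.036281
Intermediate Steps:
A(o) = o/12 (A(o) = o*(1/12) = o/12)
B = 10/21 (B = 40*(1/84) = 10/21 ≈ 0.47619)
(A(-8) + B)² = ((1/12)*(-8) + 10/21)² = (-⅔ + 10/21)² = (-4/21)² = 16/441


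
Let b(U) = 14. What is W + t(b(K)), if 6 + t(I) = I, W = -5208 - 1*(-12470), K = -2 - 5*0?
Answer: 7270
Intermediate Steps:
K = -2 (K = -2 + 0 = -2)
W = 7262 (W = -5208 + 12470 = 7262)
t(I) = -6 + I
W + t(b(K)) = 7262 + (-6 + 14) = 7262 + 8 = 7270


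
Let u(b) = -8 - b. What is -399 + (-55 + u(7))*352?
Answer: -25039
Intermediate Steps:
-399 + (-55 + u(7))*352 = -399 + (-55 + (-8 - 1*7))*352 = -399 + (-55 + (-8 - 7))*352 = -399 + (-55 - 15)*352 = -399 - 70*352 = -399 - 24640 = -25039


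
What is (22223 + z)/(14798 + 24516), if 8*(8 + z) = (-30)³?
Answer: 9420/19657 ≈ 0.47922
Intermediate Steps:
z = -3383 (z = -8 + (⅛)*(-30)³ = -8 + (⅛)*(-27000) = -8 - 3375 = -3383)
(22223 + z)/(14798 + 24516) = (22223 - 3383)/(14798 + 24516) = 18840/39314 = 18840*(1/39314) = 9420/19657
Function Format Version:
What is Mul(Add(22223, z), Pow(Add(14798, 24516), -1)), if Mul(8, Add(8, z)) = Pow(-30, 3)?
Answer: Rational(9420, 19657) ≈ 0.47922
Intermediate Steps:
z = -3383 (z = Add(-8, Mul(Rational(1, 8), Pow(-30, 3))) = Add(-8, Mul(Rational(1, 8), -27000)) = Add(-8, -3375) = -3383)
Mul(Add(22223, z), Pow(Add(14798, 24516), -1)) = Mul(Add(22223, -3383), Pow(Add(14798, 24516), -1)) = Mul(18840, Pow(39314, -1)) = Mul(18840, Rational(1, 39314)) = Rational(9420, 19657)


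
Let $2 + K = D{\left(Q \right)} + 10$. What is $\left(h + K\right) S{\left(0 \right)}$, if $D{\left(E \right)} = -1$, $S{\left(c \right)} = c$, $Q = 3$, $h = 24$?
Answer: $0$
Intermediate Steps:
$K = 7$ ($K = -2 + \left(-1 + 10\right) = -2 + 9 = 7$)
$\left(h + K\right) S{\left(0 \right)} = \left(24 + 7\right) 0 = 31 \cdot 0 = 0$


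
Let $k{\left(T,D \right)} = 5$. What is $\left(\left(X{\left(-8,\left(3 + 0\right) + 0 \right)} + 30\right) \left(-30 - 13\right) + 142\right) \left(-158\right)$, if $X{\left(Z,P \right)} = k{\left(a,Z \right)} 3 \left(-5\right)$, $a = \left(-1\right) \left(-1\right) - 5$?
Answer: $-328166$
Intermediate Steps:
$a = -4$ ($a = 1 - 5 = -4$)
$X{\left(Z,P \right)} = -75$ ($X{\left(Z,P \right)} = 5 \cdot 3 \left(-5\right) = 15 \left(-5\right) = -75$)
$\left(\left(X{\left(-8,\left(3 + 0\right) + 0 \right)} + 30\right) \left(-30 - 13\right) + 142\right) \left(-158\right) = \left(\left(-75 + 30\right) \left(-30 - 13\right) + 142\right) \left(-158\right) = \left(\left(-45\right) \left(-43\right) + 142\right) \left(-158\right) = \left(1935 + 142\right) \left(-158\right) = 2077 \left(-158\right) = -328166$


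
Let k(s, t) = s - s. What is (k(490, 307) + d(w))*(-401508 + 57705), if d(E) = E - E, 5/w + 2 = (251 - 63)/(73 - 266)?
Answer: 0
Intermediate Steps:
w = -965/574 (w = 5/(-2 + (251 - 63)/(73 - 266)) = 5/(-2 + 188/(-193)) = 5/(-2 + 188*(-1/193)) = 5/(-2 - 188/193) = 5/(-574/193) = 5*(-193/574) = -965/574 ≈ -1.6812)
k(s, t) = 0
d(E) = 0
(k(490, 307) + d(w))*(-401508 + 57705) = (0 + 0)*(-401508 + 57705) = 0*(-343803) = 0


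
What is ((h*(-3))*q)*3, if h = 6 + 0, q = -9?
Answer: 486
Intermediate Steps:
h = 6
((h*(-3))*q)*3 = ((6*(-3))*(-9))*3 = -18*(-9)*3 = 162*3 = 486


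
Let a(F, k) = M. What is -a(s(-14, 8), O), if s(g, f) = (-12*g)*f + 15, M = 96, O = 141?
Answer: -96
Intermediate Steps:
s(g, f) = 15 - 12*f*g (s(g, f) = -12*f*g + 15 = 15 - 12*f*g)
a(F, k) = 96
-a(s(-14, 8), O) = -1*96 = -96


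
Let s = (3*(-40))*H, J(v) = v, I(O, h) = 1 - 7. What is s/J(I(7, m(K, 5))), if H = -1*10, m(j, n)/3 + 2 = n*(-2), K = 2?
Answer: -200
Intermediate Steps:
m(j, n) = -6 - 6*n (m(j, n) = -6 + 3*(n*(-2)) = -6 + 3*(-2*n) = -6 - 6*n)
I(O, h) = -6
H = -10
s = 1200 (s = (3*(-40))*(-10) = -120*(-10) = 1200)
s/J(I(7, m(K, 5))) = 1200/(-6) = 1200*(-⅙) = -200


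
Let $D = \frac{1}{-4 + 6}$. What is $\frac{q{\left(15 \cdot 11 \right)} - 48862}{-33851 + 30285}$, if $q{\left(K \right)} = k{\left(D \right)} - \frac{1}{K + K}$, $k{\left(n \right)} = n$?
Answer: $\frac{4031074}{294195} \approx 13.702$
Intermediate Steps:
$D = \frac{1}{2} \approx 0.5$
$q{\left(K \right)} = \frac{1}{2} - \frac{1}{2 K}$ ($q{\left(K \right)} = \frac{1}{2} - \frac{1}{K + K} = \frac{1}{2} - \frac{1}{2 K}$)
$\frac{q{\left(15 \cdot 11 \right)} - 48862}{-33851 + 30285} = \frac{\frac{-1 + 15 \cdot 11}{2 \cdot 15 \cdot 11} - 48862}{-33851 + 30285} = \frac{\frac{-1 + 165}{2 \cdot 165} - 48862}{-3566} = \left(\frac{1}{2} \cdot \frac{1}{165} \cdot 164 - 48862\right) \left(- \frac{1}{3566}\right) = \left(\frac{82}{165} - 48862\right) \left(- \frac{1}{3566}\right) = \left(- \frac{8062148}{165}\right) \left(- \frac{1}{3566}\right) = \frac{4031074}{294195}$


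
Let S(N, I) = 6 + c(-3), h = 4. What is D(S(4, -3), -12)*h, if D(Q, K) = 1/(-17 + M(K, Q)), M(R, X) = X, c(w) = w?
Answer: -2/7 ≈ -0.28571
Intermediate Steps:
S(N, I) = 3 (S(N, I) = 6 - 3 = 3)
D(Q, K) = 1/(-17 + Q)
D(S(4, -3), -12)*h = 4/(-17 + 3) = 4/(-14) = -1/14*4 = -2/7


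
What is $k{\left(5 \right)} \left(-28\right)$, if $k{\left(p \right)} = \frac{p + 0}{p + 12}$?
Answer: $- \frac{140}{17} \approx -8.2353$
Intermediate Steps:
$k{\left(p \right)} = \frac{p}{12 + p}$
$k{\left(5 \right)} \left(-28\right) = \frac{5}{12 + 5} \left(-28\right) = \frac{5}{17} \left(-28\right) = - \frac{140}{17}$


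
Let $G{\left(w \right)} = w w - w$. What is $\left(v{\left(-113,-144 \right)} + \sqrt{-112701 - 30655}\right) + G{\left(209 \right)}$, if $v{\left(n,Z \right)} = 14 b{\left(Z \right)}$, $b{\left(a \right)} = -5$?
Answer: $43402 + 2 i \sqrt{35839} \approx 43402.0 + 378.62 i$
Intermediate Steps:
$G{\left(w \right)} = w^{2} - w$
$v{\left(n,Z \right)} = -70$ ($v{\left(n,Z \right)} = 14 \left(-5\right) = -70$)
$\left(v{\left(-113,-144 \right)} + \sqrt{-112701 - 30655}\right) + G{\left(209 \right)} = \left(-70 + \sqrt{-112701 - 30655}\right) + 209 \left(-1 + 209\right) = \left(-70 + \sqrt{-143356}\right) + 209 \cdot 208 = \left(-70 + 2 i \sqrt{35839}\right) + 43472 = 43402 + 2 i \sqrt{35839}$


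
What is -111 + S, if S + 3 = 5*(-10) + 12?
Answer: -152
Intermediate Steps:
S = -41 (S = -3 + (5*(-10) + 12) = -3 + (-50 + 12) = -3 - 38 = -41)
-111 + S = -111 - 41 = -152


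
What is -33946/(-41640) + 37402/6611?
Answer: 890918143/137641020 ≈ 6.4728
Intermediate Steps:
-33946/(-41640) + 37402/6611 = -33946*(-1/41640) + 37402*(1/6611) = 16973/20820 + 37402/6611 = 890918143/137641020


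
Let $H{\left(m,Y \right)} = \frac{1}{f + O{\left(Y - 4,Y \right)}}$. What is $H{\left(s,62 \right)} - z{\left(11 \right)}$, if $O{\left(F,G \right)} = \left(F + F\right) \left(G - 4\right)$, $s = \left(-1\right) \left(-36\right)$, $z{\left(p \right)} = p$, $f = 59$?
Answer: $- \frac{74656}{6787} \approx -11.0$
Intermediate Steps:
$s = 36$
$O{\left(F,G \right)} = 2 F \left(-4 + G\right)$
$H{\left(m,Y \right)} = \frac{1}{59 + 2 \left(-4 + Y\right)^{2}}$ ($H{\left(m,Y \right)} = \frac{1}{59 + 2 \left(Y - 4\right) \left(-4 + Y\right)} = \frac{1}{59 + 2 \left(-4 + Y\right) \left(-4 + Y\right)} = \frac{1}{59 + 2 \left(-4 + Y\right)^{2}}$)
$H{\left(s,62 \right)} - z{\left(11 \right)} = \frac{1}{59 + 2 \left(-4 + 62\right)^{2}} - 11 = \frac{1}{59 + 2 \cdot 58^{2}} - 11 = \frac{1}{59 + 2 \cdot 3364} - 11 = \frac{1}{59 + 6728} - 11 = \frac{1}{6787} - 11 = - \frac{74656}{6787}$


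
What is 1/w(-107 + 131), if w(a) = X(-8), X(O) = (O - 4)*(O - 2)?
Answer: 1/120 ≈ 0.0083333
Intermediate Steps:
X(O) = (-4 + O)*(-2 + O)
w(a) = 120 (w(a) = 8 + (-8)² - 6*(-8) = 8 + 64 + 48 = 120)
1/w(-107 + 131) = 1/120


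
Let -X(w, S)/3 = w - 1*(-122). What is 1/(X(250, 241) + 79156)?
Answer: 1/78040 ≈ 1.2814e-5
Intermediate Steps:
X(w, S) = -366 - 3*w (X(w, S) = -3*(w - 1*(-122)) = -3*(w + 122) = -3*(122 + w) = -366 - 3*w)
1/(X(250, 241) + 79156) = 1/((-366 - 3*250) + 79156) = 1/((-366 - 750) + 79156) = 1/(-1116 + 79156) = 1/78040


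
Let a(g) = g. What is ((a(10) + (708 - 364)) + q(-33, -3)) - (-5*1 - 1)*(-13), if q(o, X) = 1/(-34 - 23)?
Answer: 15731/57 ≈ 275.98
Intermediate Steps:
q(o, X) = -1/57 (q(o, X) = 1/(-57) = -1/57)
((a(10) + (708 - 364)) + q(-33, -3)) - (-5*1 - 1)*(-13) = ((10 + (708 - 364)) - 1/57) - (-5*1 - 1)*(-13) = ((10 + 344) - 1/57) - (-5 - 1)*(-13) = (354 - 1/57) - (-6)*(-13) = 20177/57 - 1*78 = 20177/57 - 78 = 15731/57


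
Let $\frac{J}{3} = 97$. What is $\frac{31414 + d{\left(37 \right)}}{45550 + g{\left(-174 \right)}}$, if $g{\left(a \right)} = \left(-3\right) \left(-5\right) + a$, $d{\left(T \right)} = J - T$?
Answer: $\frac{31668}{45391} \approx 0.69767$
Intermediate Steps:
$J = 291$ ($J = 3 \cdot 97 = 291$)
$d{\left(T \right)} = 291 - T$
$g{\left(a \right)} = 15 + a$
$\frac{31414 + d{\left(37 \right)}}{45550 + g{\left(-174 \right)}} = \frac{31414 + \left(291 - 37\right)}{45550 + \left(15 - 174\right)} = \frac{31414 + \left(291 - 37\right)}{45550 - 159} = \frac{31414 + 254}{45391} = 31668 \cdot \frac{1}{45391} = \frac{31668}{45391}$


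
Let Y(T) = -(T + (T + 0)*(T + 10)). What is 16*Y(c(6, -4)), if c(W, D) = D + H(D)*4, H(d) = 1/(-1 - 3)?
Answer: 480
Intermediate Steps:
H(d) = -¼ (H(d) = 1/(-4) = -¼)
c(W, D) = -1 + D (c(W, D) = D - ¼*4 = D - 1 = -1 + D)
Y(T) = -T - T*(10 + T) (Y(T) = -(T + T*(10 + T)) = -T - T*(10 + T))
16*Y(c(6, -4)) = 16*(-(-1 - 4)*(11 + (-1 - 4))) = 16*(-1*(-5)*(11 - 5)) = 16*(-1*(-5)*6) = 16*30 = 480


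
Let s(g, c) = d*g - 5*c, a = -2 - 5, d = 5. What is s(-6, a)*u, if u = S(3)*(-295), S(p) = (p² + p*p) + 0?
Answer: -26550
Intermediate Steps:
S(p) = 2*p² (S(p) = (p² + p²) + 0 = 2*p² + 0 = 2*p²)
a = -7
s(g, c) = -5*c + 5*g (s(g, c) = 5*g - 5*c = -5*c + 5*g)
u = -5310 (u = (2*3²)*(-295) = (2*9)*(-295) = 18*(-295) = -5310)
s(-6, a)*u = (-5*(-7) + 5*(-6))*(-5310) = (35 - 30)*(-5310) = 5*(-5310) = -26550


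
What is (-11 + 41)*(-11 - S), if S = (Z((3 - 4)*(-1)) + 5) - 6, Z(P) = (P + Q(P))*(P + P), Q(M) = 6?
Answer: -720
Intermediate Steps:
Z(P) = 2*P*(6 + P) (Z(P) = (P + 6)*(P + P) = (6 + P)*(2*P) = 2*P*(6 + P))
S = 13 (S = (2*((3 - 4)*(-1))*(6 + (3 - 4)*(-1)) + 5) - 6 = (2*(-1*(-1))*(6 - 1*(-1)) + 5) - 6 = (2*1*(6 + 1) + 5) - 6 = (2*1*7 + 5) - 6 = (14 + 5) - 6 = 19 - 6 = 13)
(-11 + 41)*(-11 - S) = (-11 + 41)*(-11 - 1*13) = 30*(-11 - 13) = 30*(-24) = -720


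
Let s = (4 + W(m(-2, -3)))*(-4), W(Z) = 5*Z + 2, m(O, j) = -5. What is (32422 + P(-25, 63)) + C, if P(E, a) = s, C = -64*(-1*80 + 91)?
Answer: 31794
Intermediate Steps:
C = -704 (C = -64*(-80 + 91) = -64*11 = -704)
W(Z) = 2 + 5*Z
s = 76 (s = (4 + (2 + 5*(-5)))*(-4) = (4 + (2 - 25))*(-4) = (4 - 23)*(-4) = -19*(-4) = 76)
P(E, a) = 76
(32422 + P(-25, 63)) + C = (32422 + 76) - 704 = 32498 - 704 = 31794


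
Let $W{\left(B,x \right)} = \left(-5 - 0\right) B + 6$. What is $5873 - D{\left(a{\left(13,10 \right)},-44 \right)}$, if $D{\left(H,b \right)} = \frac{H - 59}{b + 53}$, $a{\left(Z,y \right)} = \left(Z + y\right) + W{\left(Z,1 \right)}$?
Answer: $\frac{52952}{9} \approx 5883.6$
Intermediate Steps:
$W{\left(B,x \right)} = 6 - 5 B$ ($W{\left(B,x \right)} = \left(-5 + 0\right) B + 6 = - 5 B + 6 = 6 - 5 B$)
$a{\left(Z,y \right)} = 6 + y - 4 Z$ ($a{\left(Z,y \right)} = \left(Z + y\right) - \left(-6 + 5 Z\right) = 6 + y - 4 Z$)
$D{\left(H,b \right)} = \frac{-59 + H}{53 + b}$
$5873 - D{\left(a{\left(13,10 \right)},-44 \right)} = 5873 - \frac{-59 + \left(6 + 10 - 52\right)}{53 - 44} = 5873 - \frac{-59 + \left(6 + 10 - 52\right)}{9} = 5873 - \frac{-59 - 36}{9} = 5873 - \frac{1}{9} \left(-95\right) = 5873 - - \frac{95}{9} = 5873 + \frac{95}{9} = \frac{52952}{9}$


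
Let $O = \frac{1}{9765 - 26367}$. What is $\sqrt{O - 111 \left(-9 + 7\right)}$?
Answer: $\frac{\sqrt{61189045086}}{16602} \approx 14.9$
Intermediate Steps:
$O = - \frac{1}{16602}$ ($O = \frac{1}{-16602} = - \frac{1}{16602} \approx -6.0234 \cdot 10^{-5}$)
$\sqrt{O - 111 \left(-9 + 7\right)} = \sqrt{- \frac{1}{16602} - 111 \left(-9 + 7\right)} = \sqrt{- \frac{1}{16602} - -222} = \sqrt{- \frac{1}{16602} + 222} = \sqrt{\frac{3685643}{16602}} = \frac{\sqrt{61189045086}}{16602}$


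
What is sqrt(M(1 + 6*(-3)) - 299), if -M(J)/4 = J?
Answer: I*sqrt(231) ≈ 15.199*I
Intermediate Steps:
M(J) = -4*J
sqrt(M(1 + 6*(-3)) - 299) = sqrt(-4*(1 + 6*(-3)) - 299) = sqrt(-4*(1 - 18) - 299) = sqrt(-4*(-17) - 299) = sqrt(68 - 299) = sqrt(-231) = I*sqrt(231)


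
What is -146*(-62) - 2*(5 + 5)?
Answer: 9032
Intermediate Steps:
-146*(-62) - 2*(5 + 5) = 9052 - 2*10 = 9052 - 20 = 9032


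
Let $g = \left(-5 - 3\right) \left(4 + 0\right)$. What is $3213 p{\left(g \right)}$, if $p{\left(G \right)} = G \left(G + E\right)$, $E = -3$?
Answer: $3598560$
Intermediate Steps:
$g = -32$ ($g = \left(-8\right) 4 = -32$)
$p{\left(G \right)} = G \left(-3 + G\right)$ ($p{\left(G \right)} = G \left(G - 3\right) = G \left(-3 + G\right)$)
$3213 p{\left(g \right)} = 3213 \left(- 32 \left(-3 - 32\right)\right) = 3213 \left(\left(-32\right) \left(-35\right)\right) = 3213 \cdot 1120 = 3598560$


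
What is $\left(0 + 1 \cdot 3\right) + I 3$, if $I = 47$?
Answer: $144$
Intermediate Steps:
$\left(0 + 1 \cdot 3\right) + I 3 = \left(0 + 1 \cdot 3\right) + 47 \cdot 3 = \left(0 + 3\right) + 141 = 3 + 141 = 144$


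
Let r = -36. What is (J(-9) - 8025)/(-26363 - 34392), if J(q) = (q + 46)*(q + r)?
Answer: 1938/12151 ≈ 0.15949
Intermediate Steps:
J(q) = (-36 + q)*(46 + q) (J(q) = (q + 46)*(q - 36) = (46 + q)*(-36 + q) = (-36 + q)*(46 + q))
(J(-9) - 8025)/(-26363 - 34392) = ((-1656 + (-9)² + 10*(-9)) - 8025)/(-26363 - 34392) = ((-1656 + 81 - 90) - 8025)/(-60755) = (-1665 - 8025)*(-1/60755) = -9690*(-1/60755) = 1938/12151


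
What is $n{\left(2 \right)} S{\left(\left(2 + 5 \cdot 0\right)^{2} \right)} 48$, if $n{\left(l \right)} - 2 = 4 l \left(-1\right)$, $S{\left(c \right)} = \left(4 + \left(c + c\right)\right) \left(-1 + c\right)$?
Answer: $-10368$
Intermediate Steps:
$S{\left(c \right)} = \left(-1 + c\right) \left(4 + 2 c\right)$ ($S{\left(c \right)} = \left(4 + 2 c\right) \left(-1 + c\right) = \left(-1 + c\right) \left(4 + 2 c\right)$)
$n{\left(l \right)} = 2 - 4 l$ ($n{\left(l \right)} = 2 + 4 l \left(-1\right) = 2 - 4 l$)
$n{\left(2 \right)} S{\left(\left(2 + 5 \cdot 0\right)^{2} \right)} 48 = \left(2 - 8\right) \left(-4 + 2 \left(2 + 5 \cdot 0\right)^{2} + 2 \left(\left(2 + 5 \cdot 0\right)^{2}\right)^{2}\right) 48 = \left(2 - 8\right) \left(-4 + 2 \left(2 + 0\right)^{2} + 2 \left(\left(2 + 0\right)^{2}\right)^{2}\right) 48 = - 6 \left(-4 + 2 \cdot 2^{2} + 2 \left(2^{2}\right)^{2}\right) 48 = - 6 \left(-4 + 2 \cdot 4 + 2 \cdot 4^{2}\right) 48 = - 6 \left(-4 + 8 + 2 \cdot 16\right) 48 = - 6 \left(-4 + 8 + 32\right) 48 = \left(-6\right) 36 \cdot 48 = \left(-216\right) 48 = -10368$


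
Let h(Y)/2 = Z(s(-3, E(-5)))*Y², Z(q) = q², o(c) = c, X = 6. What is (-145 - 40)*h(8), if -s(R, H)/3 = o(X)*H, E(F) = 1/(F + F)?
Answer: -383616/5 ≈ -76723.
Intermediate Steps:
E(F) = 1/(2*F)
s(R, H) = -18*H
h(Y) = 162*Y²/25 (h(Y) = 2*((-9/(-5))²*Y²) = 2*((-9*(-1)/5)²*Y²) = 2*((-18*(-⅒))²*Y²) = 2*((9/5)²*Y²) = 2*(81*Y²/25) = 162*Y²/25)
(-145 - 40)*h(8) = (-145 - 40)*((162/25)*8²) = -5994*64/5 = -185*10368/25 = -383616/5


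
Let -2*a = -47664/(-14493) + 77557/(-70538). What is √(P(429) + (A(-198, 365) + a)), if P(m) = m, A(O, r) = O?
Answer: √26697431447671217701/340769078 ≈ 15.163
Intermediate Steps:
a = -746029877/681538156 (a = -(-47664/(-14493) + 77557/(-70538))/2 = -(-47664*(-1/14493) + 77557*(-1/70538))/2 = -(15888/4831 - 77557/70538)/2 = -½*746029877/340769078 = -746029877/681538156 ≈ -1.0946)
√(P(429) + (A(-198, 365) + a)) = √(429 + (-198 - 746029877/681538156)) = √(429 - 135690584765/681538156) = √(156689284159/681538156) = √26697431447671217701/340769078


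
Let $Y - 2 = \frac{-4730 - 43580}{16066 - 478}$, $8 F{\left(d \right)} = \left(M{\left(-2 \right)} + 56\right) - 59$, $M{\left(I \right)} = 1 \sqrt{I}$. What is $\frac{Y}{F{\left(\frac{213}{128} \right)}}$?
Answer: $\frac{34268}{14289} + \frac{34268 i \sqrt{2}}{42867} \approx 2.3982 + 1.1305 i$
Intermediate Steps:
$M{\left(I \right)} = \sqrt{I}$
$F{\left(d \right)} = - \frac{3}{8} + \frac{i \sqrt{2}}{8}$ ($F{\left(d \right)} = \frac{\left(\sqrt{-2} + 56\right) - 59}{8} = \frac{\left(i \sqrt{2} + 56\right) - 59}{8} = \frac{\left(56 + i \sqrt{2}\right) - 59}{8} = \frac{-3 + i \sqrt{2}}{8} = - \frac{3}{8} + \frac{i \sqrt{2}}{8}$)
$Y = - \frac{8567}{7794}$ ($Y = 2 + \frac{-4730 - 43580}{16066 - 478} = 2 - \frac{48310}{15588} = 2 - \frac{24155}{7794} = - \frac{8567}{7794} \approx -1.0992$)
$\frac{Y}{F{\left(\frac{213}{128} \right)}} = - \frac{8567}{7794 \left(- \frac{3}{8} + \frac{i \sqrt{2}}{8}\right)}$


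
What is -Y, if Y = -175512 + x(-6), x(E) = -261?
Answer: 175773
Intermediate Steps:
Y = -175773 (Y = -175512 - 261 = -175773)
-Y = -1*(-175773) = 175773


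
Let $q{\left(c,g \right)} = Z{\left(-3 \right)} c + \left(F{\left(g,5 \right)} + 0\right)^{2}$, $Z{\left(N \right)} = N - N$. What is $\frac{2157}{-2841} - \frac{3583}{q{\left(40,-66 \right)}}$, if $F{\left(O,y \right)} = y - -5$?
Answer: $- \frac{3465001}{94700} \approx -36.589$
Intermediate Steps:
$Z{\left(N \right)} = 0$
$F{\left(O,y \right)} = 5 + y$ ($F{\left(O,y \right)} = y + 5 = 5 + y$)
$q{\left(c,g \right)} = 100$ ($q{\left(c,g \right)} = 0 c + \left(\left(5 + 5\right) + 0\right)^{2} = 0 + \left(10 + 0\right)^{2} = 0 + 10^{2} = 0 + 100 = 100$)
$\frac{2157}{-2841} - \frac{3583}{q{\left(40,-66 \right)}} = \frac{2157}{-2841} - \frac{3583}{100} = 2157 \left(- \frac{1}{2841}\right) - \frac{3583}{100} = - \frac{719}{947} - \frac{3583}{100} = - \frac{3465001}{94700}$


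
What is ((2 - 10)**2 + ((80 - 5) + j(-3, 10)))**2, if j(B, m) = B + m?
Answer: 21316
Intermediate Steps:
((2 - 10)**2 + ((80 - 5) + j(-3, 10)))**2 = ((2 - 10)**2 + ((80 - 5) + (-3 + 10)))**2 = ((-8)**2 + (75 + 7))**2 = (64 + 82)**2 = 146**2 = 21316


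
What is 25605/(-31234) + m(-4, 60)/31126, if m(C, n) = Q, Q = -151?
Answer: -200424391/243047371 ≈ -0.82463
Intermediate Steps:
m(C, n) = -151
25605/(-31234) + m(-4, 60)/31126 = 25605/(-31234) - 151/31126 = 25605*(-1/31234) - 151*1/31126 = -25605/31234 - 151/31126 = -200424391/243047371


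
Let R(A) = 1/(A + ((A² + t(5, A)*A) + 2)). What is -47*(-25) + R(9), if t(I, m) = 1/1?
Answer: 118676/101 ≈ 1175.0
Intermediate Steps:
t(I, m) = 1 (t(I, m) = 1*1 = 1)
R(A) = 1/(2 + A² + 2*A) (R(A) = 1/(A + ((A² + 1*A) + 2)) = 1/(A + ((A² + A) + 2)) = 1/(A + ((A + A²) + 2)) = 1/(A + (2 + A + A²)) = 1/(2 + A² + 2*A))
-47*(-25) + R(9) = -47*(-25) + 1/(2 + 9² + 2*9) = 1175 + 1/(2 + 81 + 18) = 1175 + 1/101 = 118676/101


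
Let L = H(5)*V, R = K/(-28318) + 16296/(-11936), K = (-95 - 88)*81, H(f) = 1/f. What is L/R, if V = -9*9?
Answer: 570381156/29639875 ≈ 19.244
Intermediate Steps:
K = -14823 (K = -183*81 = -14823)
V = -81
R = -17783925/21125228 (R = -14823/(-28318) + 16296/(-11936) = -14823*(-1/28318) + 16296*(-1/11936) = 14823/28318 - 2037/1492 = -17783925/21125228 ≈ -0.84183)
L = -81/5 ≈ -16.200
L/R = -81/(5*(-17783925/21125228)) = -81/5*(-21125228/17783925) = 570381156/29639875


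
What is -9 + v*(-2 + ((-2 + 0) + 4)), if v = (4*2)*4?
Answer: -9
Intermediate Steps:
v = 32 (v = 8*4 = 32)
-9 + v*(-2 + ((-2 + 0) + 4)) = -9 + 32*(-2 + ((-2 + 0) + 4)) = -9 + 32*(-2 + (-2 + 4)) = -9 + 32*(-2 + 2) = -9 + 32*0 = -9 + 0 = -9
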